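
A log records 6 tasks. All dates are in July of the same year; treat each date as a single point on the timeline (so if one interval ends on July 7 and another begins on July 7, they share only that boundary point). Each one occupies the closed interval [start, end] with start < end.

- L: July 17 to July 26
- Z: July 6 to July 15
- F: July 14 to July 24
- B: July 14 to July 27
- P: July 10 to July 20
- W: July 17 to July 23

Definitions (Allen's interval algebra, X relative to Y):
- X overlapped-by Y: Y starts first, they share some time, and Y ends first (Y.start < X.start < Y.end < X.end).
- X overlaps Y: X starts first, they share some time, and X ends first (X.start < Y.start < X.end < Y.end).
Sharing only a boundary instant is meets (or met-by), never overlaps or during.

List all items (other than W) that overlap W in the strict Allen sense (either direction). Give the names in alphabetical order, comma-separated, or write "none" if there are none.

Target W = [July 17, July 23].
B [July 14, July 27] → contains → no.
F [July 14, July 24] → contains → no.
L [July 17, July 26] → started-by → no.
P [July 10, July 20] → overlaps → yes.
Z [July 6, July 15] → before → no.
Result: P.

P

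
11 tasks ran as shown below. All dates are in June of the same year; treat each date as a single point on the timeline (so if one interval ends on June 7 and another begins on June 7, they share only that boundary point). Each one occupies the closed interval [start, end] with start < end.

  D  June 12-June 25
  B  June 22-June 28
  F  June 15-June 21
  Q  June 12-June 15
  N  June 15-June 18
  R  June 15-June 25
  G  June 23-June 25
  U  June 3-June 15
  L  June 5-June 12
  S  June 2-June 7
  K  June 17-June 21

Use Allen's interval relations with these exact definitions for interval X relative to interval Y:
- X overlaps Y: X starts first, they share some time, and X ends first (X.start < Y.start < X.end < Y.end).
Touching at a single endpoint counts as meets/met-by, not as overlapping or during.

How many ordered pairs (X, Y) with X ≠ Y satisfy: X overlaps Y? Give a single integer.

Checking all 110 ordered pairs for relation 'overlaps'; matching pairs in alphabetical order:
(D, B): D overlaps B ✓
(N, K): N overlaps K ✓
(R, B): R overlaps B ✓
(S, L): S overlaps L ✓
(S, U): S overlaps U ✓
(U, D): U overlaps D ✓
Count: 6.

6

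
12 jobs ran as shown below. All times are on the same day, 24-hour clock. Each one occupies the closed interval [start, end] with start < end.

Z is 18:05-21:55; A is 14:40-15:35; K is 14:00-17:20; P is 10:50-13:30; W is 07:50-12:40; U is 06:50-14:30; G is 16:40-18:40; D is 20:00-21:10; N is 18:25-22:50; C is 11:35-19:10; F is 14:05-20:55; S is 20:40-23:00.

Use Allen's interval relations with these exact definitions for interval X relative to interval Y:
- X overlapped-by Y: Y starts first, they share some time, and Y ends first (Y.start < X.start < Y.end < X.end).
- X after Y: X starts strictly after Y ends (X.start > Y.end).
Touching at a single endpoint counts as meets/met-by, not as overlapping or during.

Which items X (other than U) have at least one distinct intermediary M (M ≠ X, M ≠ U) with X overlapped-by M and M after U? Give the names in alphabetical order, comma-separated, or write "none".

Target U = [06:50, 14:30].
Intermediaries M with M after U: A, D, G, N, S, Z.
Via A — items with X overlapped-by A: none.
Via D — items with X overlapped-by D: S.
Via G — items with X overlapped-by G: N, Z.
Via N — items with X overlapped-by N: S.
Via S — items with X overlapped-by S: none.
Via Z — items with X overlapped-by Z: N, S.
Union: N, S, Z.

N, S, Z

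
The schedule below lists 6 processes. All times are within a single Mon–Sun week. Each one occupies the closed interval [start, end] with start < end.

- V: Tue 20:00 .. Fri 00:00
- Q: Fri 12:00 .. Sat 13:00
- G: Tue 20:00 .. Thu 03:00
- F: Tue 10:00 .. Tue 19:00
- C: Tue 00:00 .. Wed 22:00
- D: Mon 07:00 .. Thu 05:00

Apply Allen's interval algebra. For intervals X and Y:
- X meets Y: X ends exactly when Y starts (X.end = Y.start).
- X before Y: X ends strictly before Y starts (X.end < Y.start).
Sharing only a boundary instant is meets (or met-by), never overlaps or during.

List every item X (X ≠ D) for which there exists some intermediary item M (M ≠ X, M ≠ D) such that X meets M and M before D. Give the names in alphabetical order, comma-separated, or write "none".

none

Target D = [Mon 07:00, Thu 05:00].
Intermediaries M with M before D: none.
Union: none.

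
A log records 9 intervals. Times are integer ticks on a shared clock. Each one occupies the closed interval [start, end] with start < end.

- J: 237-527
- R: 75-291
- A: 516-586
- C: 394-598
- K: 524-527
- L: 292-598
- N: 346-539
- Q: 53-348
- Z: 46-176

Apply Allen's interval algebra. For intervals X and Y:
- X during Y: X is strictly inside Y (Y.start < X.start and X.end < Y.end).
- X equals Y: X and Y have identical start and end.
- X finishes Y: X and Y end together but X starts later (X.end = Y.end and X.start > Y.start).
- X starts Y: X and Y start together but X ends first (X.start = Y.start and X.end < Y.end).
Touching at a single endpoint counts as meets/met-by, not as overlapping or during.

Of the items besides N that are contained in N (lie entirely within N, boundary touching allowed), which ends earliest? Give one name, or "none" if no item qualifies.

Target N = [346, 539].
A [516, 586] → overlapped-by → excluded.
C [394, 598] → overlapped-by → excluded.
J [237, 527] → overlaps → excluded.
K [524, 527] → during → candidate.
L [292, 598] → contains → excluded.
Q [53, 348] → overlaps → excluded.
R [75, 291] → before → excluded.
Z [46, 176] → before → excluded.
Among candidates, earliest end is 527 → K.

K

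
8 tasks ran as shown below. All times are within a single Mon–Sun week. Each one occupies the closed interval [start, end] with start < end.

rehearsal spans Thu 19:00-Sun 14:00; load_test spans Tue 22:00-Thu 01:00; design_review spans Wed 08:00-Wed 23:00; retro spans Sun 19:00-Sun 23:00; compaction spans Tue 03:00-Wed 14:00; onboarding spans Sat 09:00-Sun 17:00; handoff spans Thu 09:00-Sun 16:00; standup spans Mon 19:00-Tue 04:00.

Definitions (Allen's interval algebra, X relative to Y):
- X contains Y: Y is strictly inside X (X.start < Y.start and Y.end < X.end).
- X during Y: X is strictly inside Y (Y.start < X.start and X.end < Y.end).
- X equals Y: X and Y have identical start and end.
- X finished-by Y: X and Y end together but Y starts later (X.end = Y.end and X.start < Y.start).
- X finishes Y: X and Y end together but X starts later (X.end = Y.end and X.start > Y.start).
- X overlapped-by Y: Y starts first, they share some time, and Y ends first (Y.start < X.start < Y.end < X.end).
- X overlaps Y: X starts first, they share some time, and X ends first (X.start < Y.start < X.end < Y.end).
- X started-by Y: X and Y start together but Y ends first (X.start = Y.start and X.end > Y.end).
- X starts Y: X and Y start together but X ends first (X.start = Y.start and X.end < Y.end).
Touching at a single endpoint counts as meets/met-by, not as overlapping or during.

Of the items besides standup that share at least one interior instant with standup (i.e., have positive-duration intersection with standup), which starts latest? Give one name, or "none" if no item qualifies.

compaction

Target standup = [Mon 19:00, Tue 04:00].
compaction [Tue 03:00, Wed 14:00] → overlapped-by → candidate.
design_review [Wed 08:00, Wed 23:00] → after → excluded.
handoff [Thu 09:00, Sun 16:00] → after → excluded.
load_test [Tue 22:00, Thu 01:00] → after → excluded.
onboarding [Sat 09:00, Sun 17:00] → after → excluded.
rehearsal [Thu 19:00, Sun 14:00] → after → excluded.
retro [Sun 19:00, Sun 23:00] → after → excluded.
Among candidates, latest start is Tue 03:00 → compaction.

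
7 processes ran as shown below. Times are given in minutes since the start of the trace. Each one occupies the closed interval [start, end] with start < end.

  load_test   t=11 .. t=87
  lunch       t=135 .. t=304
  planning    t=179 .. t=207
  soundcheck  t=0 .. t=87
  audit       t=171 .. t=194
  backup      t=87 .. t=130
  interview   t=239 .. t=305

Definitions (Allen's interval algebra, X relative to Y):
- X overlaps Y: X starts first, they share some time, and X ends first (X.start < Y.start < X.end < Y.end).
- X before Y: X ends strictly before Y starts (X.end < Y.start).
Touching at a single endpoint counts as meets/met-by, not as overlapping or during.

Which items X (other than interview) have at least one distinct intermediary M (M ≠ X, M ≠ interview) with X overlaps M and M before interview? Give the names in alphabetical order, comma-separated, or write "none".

audit

Target interview = [t=239, t=305].
Intermediaries M with M before interview: audit, backup, load_test, planning, soundcheck.
Via audit — items with X overlaps audit: none.
Via backup — items with X overlaps backup: none.
Via load_test — items with X overlaps load_test: none.
Via planning — items with X overlaps planning: audit.
Via soundcheck — items with X overlaps soundcheck: none.
Union: audit.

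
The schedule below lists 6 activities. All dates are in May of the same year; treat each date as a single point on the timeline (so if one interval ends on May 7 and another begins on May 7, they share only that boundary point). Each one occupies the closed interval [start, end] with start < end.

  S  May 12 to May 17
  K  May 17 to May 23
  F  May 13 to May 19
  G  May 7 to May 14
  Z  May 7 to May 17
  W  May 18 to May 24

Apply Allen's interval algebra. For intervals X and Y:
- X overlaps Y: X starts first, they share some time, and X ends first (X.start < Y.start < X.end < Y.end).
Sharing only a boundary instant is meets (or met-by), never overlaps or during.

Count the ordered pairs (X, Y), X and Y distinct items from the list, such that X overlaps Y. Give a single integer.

Checking all 30 ordered pairs for relation 'overlaps'; matching pairs in alphabetical order:
(F, K): F overlaps K ✓
(F, W): F overlaps W ✓
(G, F): G overlaps F ✓
(G, S): G overlaps S ✓
(K, W): K overlaps W ✓
(S, F): S overlaps F ✓
(Z, F): Z overlaps F ✓
Count: 7.

7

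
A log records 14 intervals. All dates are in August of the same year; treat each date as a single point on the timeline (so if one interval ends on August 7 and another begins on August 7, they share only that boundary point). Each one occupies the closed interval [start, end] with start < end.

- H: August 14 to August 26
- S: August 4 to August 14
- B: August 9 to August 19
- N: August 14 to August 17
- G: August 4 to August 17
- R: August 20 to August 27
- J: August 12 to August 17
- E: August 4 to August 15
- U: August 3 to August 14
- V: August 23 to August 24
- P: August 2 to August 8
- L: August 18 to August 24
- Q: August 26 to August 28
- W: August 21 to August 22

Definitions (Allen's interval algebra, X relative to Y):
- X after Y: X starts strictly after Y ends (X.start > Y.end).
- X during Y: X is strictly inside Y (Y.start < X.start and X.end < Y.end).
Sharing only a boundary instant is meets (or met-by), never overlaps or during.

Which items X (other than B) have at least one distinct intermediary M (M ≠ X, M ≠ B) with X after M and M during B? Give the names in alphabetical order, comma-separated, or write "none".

Target B = [August 9, August 19].
Intermediaries M with M during B: J, N.
Via J — items with X after J: L, Q, R, V, W.
Via N — items with X after N: L, Q, R, V, W.
Union: L, Q, R, V, W.

L, Q, R, V, W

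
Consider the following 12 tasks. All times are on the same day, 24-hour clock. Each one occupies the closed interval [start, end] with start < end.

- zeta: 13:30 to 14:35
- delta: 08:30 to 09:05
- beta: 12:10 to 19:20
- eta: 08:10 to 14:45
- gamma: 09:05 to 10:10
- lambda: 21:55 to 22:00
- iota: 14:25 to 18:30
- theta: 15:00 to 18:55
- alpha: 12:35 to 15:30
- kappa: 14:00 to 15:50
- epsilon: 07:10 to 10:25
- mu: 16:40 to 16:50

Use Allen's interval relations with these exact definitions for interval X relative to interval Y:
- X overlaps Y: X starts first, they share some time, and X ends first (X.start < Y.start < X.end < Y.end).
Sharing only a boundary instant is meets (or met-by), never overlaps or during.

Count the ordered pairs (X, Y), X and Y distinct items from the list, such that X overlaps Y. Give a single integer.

13

Checking all 132 ordered pairs for relation 'overlaps'; matching pairs in alphabetical order:
(alpha, iota): alpha overlaps iota ✓
(alpha, kappa): alpha overlaps kappa ✓
(alpha, theta): alpha overlaps theta ✓
(epsilon, eta): epsilon overlaps eta ✓
(eta, alpha): eta overlaps alpha ✓
(eta, beta): eta overlaps beta ✓
(eta, iota): eta overlaps iota ✓
(eta, kappa): eta overlaps kappa ✓
(iota, theta): iota overlaps theta ✓
(kappa, iota): kappa overlaps iota ✓
(kappa, theta): kappa overlaps theta ✓
(zeta, iota): zeta overlaps iota ✓
(zeta, kappa): zeta overlaps kappa ✓
Count: 13.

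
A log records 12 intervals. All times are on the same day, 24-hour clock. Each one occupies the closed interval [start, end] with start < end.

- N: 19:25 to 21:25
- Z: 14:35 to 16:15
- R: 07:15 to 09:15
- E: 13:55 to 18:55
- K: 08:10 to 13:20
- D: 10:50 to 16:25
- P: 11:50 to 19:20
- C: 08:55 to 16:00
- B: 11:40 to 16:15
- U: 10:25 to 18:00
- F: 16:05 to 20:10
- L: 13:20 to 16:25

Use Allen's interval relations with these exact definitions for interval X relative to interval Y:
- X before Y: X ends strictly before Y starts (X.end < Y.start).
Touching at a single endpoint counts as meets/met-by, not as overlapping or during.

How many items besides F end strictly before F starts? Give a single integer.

3

Target F = [16:05, 20:10].
B [11:40, 16:15] → overlaps → no.
C [08:55, 16:00] → before → counts.
D [10:50, 16:25] → overlaps → no.
E [13:55, 18:55] → overlaps → no.
K [08:10, 13:20] → before → counts.
L [13:20, 16:25] → overlaps → no.
N [19:25, 21:25] → overlapped-by → no.
P [11:50, 19:20] → overlaps → no.
R [07:15, 09:15] → before → counts.
U [10:25, 18:00] → overlaps → no.
Z [14:35, 16:15] → overlaps → no.
Total: 3.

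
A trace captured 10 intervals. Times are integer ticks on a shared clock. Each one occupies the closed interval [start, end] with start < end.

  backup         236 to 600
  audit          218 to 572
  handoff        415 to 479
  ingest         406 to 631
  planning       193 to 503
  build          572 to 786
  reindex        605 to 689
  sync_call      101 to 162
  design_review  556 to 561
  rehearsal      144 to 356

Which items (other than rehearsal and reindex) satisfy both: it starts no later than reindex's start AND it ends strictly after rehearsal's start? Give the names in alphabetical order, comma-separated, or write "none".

Conditions: its start is no later than reindex's start (X.start <= 605) AND its end is strictly after rehearsal's start (X.end > 144).
audit: start 218 <= 605? ✓; end 572 > 144? ✓ → yes.
backup: start 236 <= 605? ✓; end 600 > 144? ✓ → yes.
build: start 572 <= 605? ✓; end 786 > 144? ✓ → yes.
design_review: start 556 <= 605? ✓; end 561 > 144? ✓ → yes.
handoff: start 415 <= 605? ✓; end 479 > 144? ✓ → yes.
ingest: start 406 <= 605? ✓; end 631 > 144? ✓ → yes.
planning: start 193 <= 605? ✓; end 503 > 144? ✓ → yes.
sync_call: start 101 <= 605? ✓; end 162 > 144? ✓ → yes.
Result: audit, backup, build, design_review, handoff, ingest, planning, sync_call.

audit, backup, build, design_review, handoff, ingest, planning, sync_call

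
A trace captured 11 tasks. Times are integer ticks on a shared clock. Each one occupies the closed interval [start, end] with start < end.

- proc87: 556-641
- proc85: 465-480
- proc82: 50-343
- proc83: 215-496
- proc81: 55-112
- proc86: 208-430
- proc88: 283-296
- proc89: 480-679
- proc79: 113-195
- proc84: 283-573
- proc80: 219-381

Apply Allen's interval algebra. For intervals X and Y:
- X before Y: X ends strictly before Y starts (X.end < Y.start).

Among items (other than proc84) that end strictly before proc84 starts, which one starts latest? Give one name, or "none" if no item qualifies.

proc79

Target proc84 = [283, 573].
proc79 [113, 195] → before → candidate.
proc80 [219, 381] → overlaps → excluded.
proc81 [55, 112] → before → candidate.
proc82 [50, 343] → overlaps → excluded.
proc83 [215, 496] → overlaps → excluded.
proc85 [465, 480] → during → excluded.
proc86 [208, 430] → overlaps → excluded.
proc87 [556, 641] → overlapped-by → excluded.
proc88 [283, 296] → starts → excluded.
proc89 [480, 679] → overlapped-by → excluded.
Among candidates, latest start is 113 → proc79.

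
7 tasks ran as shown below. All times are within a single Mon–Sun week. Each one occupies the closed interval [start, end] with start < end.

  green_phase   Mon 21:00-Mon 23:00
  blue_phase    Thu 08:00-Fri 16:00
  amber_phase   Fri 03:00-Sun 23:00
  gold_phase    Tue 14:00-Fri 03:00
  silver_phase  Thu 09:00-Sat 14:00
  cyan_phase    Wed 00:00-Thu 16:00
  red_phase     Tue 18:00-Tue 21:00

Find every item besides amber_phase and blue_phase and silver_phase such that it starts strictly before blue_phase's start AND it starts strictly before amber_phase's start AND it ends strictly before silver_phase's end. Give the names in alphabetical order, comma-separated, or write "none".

cyan_phase, gold_phase, green_phase, red_phase

Conditions: its start is strictly before blue_phase's start (X.start < Thu 08:00) AND its start is strictly before amber_phase's start (X.start < Fri 03:00) AND its end is strictly before silver_phase's end (X.end < Sat 14:00).
cyan_phase: start Wed 00:00 < Thu 08:00? ✓; start Wed 00:00 < Fri 03:00? ✓; end Thu 16:00 < Sat 14:00? ✓ → yes.
gold_phase: start Tue 14:00 < Thu 08:00? ✓; start Tue 14:00 < Fri 03:00? ✓; end Fri 03:00 < Sat 14:00? ✓ → yes.
green_phase: start Mon 21:00 < Thu 08:00? ✓; start Mon 21:00 < Fri 03:00? ✓; end Mon 23:00 < Sat 14:00? ✓ → yes.
red_phase: start Tue 18:00 < Thu 08:00? ✓; start Tue 18:00 < Fri 03:00? ✓; end Tue 21:00 < Sat 14:00? ✓ → yes.
Result: cyan_phase, gold_phase, green_phase, red_phase.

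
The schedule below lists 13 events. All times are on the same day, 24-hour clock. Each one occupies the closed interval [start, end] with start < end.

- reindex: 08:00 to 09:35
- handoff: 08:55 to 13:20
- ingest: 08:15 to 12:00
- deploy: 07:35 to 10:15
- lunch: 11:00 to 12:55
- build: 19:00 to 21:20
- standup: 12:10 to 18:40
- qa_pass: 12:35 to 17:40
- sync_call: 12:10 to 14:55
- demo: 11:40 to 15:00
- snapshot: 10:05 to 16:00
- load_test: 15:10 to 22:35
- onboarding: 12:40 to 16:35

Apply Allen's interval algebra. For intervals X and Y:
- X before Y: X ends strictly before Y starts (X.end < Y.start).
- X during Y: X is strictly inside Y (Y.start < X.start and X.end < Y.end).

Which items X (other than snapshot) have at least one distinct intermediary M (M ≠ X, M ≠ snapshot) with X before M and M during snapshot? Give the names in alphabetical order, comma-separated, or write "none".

deploy, ingest, reindex

Target snapshot = [10:05, 16:00].
Intermediaries M with M during snapshot: demo, lunch, sync_call.
Via demo — items with X before demo: deploy, reindex.
Via lunch — items with X before lunch: deploy, reindex.
Via sync_call — items with X before sync_call: deploy, ingest, reindex.
Union: deploy, ingest, reindex.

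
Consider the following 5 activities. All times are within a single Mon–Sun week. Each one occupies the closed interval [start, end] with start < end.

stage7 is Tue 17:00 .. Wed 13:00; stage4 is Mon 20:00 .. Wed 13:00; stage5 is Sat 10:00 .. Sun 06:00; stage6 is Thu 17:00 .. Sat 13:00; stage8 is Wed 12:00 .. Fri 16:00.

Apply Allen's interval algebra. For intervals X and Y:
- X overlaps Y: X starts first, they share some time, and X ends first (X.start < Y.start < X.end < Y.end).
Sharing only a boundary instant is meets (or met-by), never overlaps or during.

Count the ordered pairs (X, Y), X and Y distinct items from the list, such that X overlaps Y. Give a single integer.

Checking all 20 ordered pairs for relation 'overlaps'; matching pairs in alphabetical order:
(stage4, stage8): stage4 overlaps stage8 ✓
(stage6, stage5): stage6 overlaps stage5 ✓
(stage7, stage8): stage7 overlaps stage8 ✓
(stage8, stage6): stage8 overlaps stage6 ✓
Count: 4.

4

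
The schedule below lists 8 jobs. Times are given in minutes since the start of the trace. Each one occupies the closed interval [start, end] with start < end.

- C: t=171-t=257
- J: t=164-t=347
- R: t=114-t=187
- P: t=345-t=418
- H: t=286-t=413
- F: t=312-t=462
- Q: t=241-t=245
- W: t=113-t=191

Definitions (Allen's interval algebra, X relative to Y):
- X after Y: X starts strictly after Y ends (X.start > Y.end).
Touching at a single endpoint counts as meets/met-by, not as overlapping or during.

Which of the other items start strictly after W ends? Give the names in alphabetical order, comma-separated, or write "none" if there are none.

F, H, P, Q

Target W = [t=113, t=191].
C [t=171, t=257] → overlapped-by → no.
F [t=312, t=462] → after → yes.
H [t=286, t=413] → after → yes.
J [t=164, t=347] → overlapped-by → no.
P [t=345, t=418] → after → yes.
Q [t=241, t=245] → after → yes.
R [t=114, t=187] → during → no.
Result: F, H, P, Q.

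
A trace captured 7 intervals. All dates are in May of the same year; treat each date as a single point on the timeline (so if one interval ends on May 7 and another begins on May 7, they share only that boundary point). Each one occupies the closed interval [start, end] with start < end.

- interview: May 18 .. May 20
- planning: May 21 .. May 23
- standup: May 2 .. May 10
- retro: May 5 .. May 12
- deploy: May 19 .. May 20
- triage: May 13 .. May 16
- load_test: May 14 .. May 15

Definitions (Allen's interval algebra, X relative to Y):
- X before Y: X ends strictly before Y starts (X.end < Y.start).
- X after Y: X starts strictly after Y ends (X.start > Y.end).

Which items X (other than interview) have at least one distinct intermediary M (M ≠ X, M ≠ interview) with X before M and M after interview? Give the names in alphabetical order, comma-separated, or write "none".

Target interview = [May 18, May 20].
Intermediaries M with M after interview: planning.
Via planning — items with X before planning: deploy, load_test, retro, standup, triage.
Union: deploy, load_test, retro, standup, triage.

deploy, load_test, retro, standup, triage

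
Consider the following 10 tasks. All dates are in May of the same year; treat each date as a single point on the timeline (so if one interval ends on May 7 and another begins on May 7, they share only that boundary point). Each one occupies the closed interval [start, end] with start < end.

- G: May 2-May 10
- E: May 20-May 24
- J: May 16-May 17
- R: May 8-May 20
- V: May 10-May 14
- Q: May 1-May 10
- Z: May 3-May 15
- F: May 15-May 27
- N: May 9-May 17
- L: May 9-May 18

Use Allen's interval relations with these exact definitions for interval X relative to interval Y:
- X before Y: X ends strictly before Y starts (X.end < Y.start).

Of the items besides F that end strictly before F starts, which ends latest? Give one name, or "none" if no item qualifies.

Target F = [May 15, May 27].
E [May 20, May 24] → during → excluded.
G [May 2, May 10] → before → candidate.
J [May 16, May 17] → during → excluded.
L [May 9, May 18] → overlaps → excluded.
N [May 9, May 17] → overlaps → excluded.
Q [May 1, May 10] → before → candidate.
R [May 8, May 20] → overlaps → excluded.
V [May 10, May 14] → before → candidate.
Z [May 3, May 15] → meets → excluded.
Among candidates, latest end is May 14 → V.

V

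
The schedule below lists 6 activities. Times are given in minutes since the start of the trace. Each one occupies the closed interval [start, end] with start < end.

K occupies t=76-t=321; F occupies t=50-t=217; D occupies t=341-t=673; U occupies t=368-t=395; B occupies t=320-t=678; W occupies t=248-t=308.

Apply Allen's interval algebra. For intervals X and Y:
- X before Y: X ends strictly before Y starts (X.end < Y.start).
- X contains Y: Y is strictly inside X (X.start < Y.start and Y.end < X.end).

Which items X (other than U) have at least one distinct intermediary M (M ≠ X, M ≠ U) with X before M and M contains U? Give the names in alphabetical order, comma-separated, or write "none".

Target U = [t=368, t=395].
Intermediaries M with M contains U: B, D.
Via B — items with X before B: F, W.
Via D — items with X before D: F, K, W.
Union: F, K, W.

F, K, W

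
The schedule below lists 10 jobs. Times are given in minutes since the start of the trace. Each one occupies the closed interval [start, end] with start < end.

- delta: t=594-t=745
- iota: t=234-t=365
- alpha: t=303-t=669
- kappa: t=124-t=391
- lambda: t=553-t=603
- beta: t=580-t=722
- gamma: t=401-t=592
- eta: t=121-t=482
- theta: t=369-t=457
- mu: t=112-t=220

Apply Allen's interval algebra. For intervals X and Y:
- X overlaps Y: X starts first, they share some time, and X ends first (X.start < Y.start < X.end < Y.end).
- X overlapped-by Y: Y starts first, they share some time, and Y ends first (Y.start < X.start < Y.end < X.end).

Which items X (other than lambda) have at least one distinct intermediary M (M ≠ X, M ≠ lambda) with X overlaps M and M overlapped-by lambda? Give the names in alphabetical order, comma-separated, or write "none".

Target lambda = [t=553, t=603].
Intermediaries M with M overlapped-by lambda: beta, delta.
Via beta — items with X overlaps beta: alpha, gamma.
Via delta — items with X overlaps delta: alpha, beta.
Union: alpha, beta, gamma.

alpha, beta, gamma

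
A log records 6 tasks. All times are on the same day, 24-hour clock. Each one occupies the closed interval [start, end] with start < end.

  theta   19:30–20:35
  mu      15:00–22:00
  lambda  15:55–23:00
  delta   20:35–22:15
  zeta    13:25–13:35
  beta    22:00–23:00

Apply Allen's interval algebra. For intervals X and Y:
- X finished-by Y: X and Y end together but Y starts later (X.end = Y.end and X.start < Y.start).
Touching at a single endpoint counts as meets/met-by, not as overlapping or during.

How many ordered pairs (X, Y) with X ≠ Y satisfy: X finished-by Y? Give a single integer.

1

Checking all 30 ordered pairs for relation 'finished-by'; matching pairs in alphabetical order:
(lambda, beta): lambda finished-by beta ✓
Count: 1.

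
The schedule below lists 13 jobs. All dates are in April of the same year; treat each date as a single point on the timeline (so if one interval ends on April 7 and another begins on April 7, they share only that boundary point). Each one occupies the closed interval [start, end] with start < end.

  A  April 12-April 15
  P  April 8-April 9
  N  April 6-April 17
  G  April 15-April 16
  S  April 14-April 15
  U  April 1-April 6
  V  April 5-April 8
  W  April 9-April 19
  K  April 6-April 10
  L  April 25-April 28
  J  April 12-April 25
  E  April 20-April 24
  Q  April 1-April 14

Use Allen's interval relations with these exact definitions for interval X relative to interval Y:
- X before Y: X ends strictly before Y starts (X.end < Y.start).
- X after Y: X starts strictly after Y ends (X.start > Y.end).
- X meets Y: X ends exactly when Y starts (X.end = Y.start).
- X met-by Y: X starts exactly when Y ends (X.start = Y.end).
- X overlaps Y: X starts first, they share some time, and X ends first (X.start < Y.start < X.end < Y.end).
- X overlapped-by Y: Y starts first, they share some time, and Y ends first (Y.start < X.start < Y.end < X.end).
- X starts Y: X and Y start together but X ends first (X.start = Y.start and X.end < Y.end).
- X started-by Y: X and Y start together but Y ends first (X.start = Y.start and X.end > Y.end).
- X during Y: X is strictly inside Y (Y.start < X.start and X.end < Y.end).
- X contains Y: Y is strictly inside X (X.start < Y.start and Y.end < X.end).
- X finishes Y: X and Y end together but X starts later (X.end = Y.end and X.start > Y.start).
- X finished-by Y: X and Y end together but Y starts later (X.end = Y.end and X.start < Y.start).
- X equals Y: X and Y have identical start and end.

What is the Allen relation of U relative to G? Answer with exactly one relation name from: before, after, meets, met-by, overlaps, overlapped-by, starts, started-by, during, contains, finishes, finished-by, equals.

U = [April 1, April 6]; G = [April 15, April 16].
Compare endpoints: U.start < G.start, U.start < G.end, U.end < G.start, U.end < G.end.
That pattern is 'before'.

before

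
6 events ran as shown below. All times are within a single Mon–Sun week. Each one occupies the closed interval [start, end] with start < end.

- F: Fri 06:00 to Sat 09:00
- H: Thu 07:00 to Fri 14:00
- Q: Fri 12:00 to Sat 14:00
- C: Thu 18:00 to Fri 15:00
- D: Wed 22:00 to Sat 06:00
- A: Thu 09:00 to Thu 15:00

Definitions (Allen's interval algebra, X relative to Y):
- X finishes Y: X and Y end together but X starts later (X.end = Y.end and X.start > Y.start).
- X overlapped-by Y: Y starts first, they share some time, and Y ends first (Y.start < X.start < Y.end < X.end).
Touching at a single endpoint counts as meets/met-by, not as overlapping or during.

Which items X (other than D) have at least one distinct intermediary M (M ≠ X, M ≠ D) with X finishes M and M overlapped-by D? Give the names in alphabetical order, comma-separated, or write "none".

Target D = [Wed 22:00, Sat 06:00].
Intermediaries M with M overlapped-by D: F, Q.
Via F — items with X finishes F: none.
Via Q — items with X finishes Q: none.
Union: none.

none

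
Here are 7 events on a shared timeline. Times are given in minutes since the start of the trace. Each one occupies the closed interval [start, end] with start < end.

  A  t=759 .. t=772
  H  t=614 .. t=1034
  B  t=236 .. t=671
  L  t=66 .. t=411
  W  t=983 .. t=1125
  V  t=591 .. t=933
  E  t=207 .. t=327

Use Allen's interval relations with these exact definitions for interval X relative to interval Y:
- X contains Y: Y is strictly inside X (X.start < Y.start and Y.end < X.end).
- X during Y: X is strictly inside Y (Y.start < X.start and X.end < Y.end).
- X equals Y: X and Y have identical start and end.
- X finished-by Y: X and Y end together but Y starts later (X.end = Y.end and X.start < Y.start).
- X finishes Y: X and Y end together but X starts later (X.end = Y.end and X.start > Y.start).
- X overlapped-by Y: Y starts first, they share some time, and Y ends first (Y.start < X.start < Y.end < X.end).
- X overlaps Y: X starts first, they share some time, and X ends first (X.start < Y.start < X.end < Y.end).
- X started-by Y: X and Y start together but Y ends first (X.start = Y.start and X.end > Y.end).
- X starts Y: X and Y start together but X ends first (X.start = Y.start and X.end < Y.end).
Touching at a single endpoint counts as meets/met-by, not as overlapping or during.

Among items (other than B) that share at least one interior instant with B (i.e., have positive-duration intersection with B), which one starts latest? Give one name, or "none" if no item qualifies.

H

Target B = [t=236, t=671].
A [t=759, t=772] → after → excluded.
E [t=207, t=327] → overlaps → candidate.
H [t=614, t=1034] → overlapped-by → candidate.
L [t=66, t=411] → overlaps → candidate.
V [t=591, t=933] → overlapped-by → candidate.
W [t=983, t=1125] → after → excluded.
Among candidates, latest start is t=614 → H.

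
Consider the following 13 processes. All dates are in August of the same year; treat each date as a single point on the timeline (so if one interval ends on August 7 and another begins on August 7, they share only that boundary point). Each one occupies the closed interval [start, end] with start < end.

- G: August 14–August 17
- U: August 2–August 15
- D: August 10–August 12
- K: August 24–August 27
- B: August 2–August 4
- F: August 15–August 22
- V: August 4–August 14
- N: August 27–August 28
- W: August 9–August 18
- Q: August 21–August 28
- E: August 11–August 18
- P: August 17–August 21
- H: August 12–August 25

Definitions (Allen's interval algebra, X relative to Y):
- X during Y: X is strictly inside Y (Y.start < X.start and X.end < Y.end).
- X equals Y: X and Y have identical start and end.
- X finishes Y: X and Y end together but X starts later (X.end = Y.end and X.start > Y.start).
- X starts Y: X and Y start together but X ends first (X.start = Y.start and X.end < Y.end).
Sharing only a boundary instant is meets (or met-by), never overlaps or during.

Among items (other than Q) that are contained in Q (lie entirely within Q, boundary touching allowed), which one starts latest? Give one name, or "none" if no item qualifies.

Target Q = [August 21, August 28].
B [August 2, August 4] → before → excluded.
D [August 10, August 12] → before → excluded.
E [August 11, August 18] → before → excluded.
F [August 15, August 22] → overlaps → excluded.
G [August 14, August 17] → before → excluded.
H [August 12, August 25] → overlaps → excluded.
K [August 24, August 27] → during → candidate.
N [August 27, August 28] → finishes → candidate.
P [August 17, August 21] → meets → excluded.
U [August 2, August 15] → before → excluded.
V [August 4, August 14] → before → excluded.
W [August 9, August 18] → before → excluded.
Among candidates, latest start is August 27 → N.

N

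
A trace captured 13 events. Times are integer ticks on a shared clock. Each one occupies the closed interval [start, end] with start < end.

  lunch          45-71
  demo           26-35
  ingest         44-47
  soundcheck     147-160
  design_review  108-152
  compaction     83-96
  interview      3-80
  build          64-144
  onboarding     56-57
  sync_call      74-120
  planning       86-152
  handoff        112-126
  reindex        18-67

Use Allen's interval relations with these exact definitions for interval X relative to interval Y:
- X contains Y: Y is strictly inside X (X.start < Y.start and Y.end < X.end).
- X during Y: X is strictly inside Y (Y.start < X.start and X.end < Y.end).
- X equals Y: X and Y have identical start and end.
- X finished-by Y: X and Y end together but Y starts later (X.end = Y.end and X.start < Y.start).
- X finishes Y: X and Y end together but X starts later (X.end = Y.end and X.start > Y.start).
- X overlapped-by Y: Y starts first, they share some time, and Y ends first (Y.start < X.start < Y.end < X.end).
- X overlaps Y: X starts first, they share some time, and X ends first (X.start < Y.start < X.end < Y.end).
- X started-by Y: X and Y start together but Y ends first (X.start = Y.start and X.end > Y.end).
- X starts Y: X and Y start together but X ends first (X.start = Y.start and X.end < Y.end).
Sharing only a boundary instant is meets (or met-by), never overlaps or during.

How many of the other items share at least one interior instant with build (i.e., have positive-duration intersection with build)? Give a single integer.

Target build = [64, 144].
compaction [83, 96] → during → counts.
demo [26, 35] → before → no.
design_review [108, 152] → overlapped-by → counts.
handoff [112, 126] → during → counts.
ingest [44, 47] → before → no.
interview [3, 80] → overlaps → counts.
lunch [45, 71] → overlaps → counts.
onboarding [56, 57] → before → no.
planning [86, 152] → overlapped-by → counts.
reindex [18, 67] → overlaps → counts.
soundcheck [147, 160] → after → no.
sync_call [74, 120] → during → counts.
Total: 8.

8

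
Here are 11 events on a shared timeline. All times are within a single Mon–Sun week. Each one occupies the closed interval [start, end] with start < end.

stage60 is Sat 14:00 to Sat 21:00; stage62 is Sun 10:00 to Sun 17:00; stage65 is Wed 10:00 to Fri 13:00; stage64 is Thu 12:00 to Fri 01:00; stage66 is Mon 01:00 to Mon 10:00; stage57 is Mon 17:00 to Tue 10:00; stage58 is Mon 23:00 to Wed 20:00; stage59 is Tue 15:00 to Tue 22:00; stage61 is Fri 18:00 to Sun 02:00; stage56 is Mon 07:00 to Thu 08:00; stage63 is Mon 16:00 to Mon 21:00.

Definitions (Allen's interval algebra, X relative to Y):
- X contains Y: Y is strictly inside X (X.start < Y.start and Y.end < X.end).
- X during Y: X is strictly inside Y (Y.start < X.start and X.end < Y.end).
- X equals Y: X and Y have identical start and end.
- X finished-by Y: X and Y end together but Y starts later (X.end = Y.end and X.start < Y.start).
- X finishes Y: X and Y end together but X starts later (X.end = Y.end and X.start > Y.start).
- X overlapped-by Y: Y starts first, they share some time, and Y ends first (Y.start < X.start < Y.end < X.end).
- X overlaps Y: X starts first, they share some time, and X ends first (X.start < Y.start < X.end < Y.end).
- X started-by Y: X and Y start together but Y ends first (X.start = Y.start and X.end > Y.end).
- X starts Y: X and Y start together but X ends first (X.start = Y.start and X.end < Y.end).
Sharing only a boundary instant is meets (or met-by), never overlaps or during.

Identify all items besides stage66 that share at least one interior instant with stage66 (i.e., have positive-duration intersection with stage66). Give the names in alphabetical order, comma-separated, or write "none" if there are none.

Target stage66 = [Mon 01:00, Mon 10:00].
stage56 [Mon 07:00, Thu 08:00] → overlapped-by → yes.
stage57 [Mon 17:00, Tue 10:00] → after → no.
stage58 [Mon 23:00, Wed 20:00] → after → no.
stage59 [Tue 15:00, Tue 22:00] → after → no.
stage60 [Sat 14:00, Sat 21:00] → after → no.
stage61 [Fri 18:00, Sun 02:00] → after → no.
stage62 [Sun 10:00, Sun 17:00] → after → no.
stage63 [Mon 16:00, Mon 21:00] → after → no.
stage64 [Thu 12:00, Fri 01:00] → after → no.
stage65 [Wed 10:00, Fri 13:00] → after → no.
Result: stage56.

stage56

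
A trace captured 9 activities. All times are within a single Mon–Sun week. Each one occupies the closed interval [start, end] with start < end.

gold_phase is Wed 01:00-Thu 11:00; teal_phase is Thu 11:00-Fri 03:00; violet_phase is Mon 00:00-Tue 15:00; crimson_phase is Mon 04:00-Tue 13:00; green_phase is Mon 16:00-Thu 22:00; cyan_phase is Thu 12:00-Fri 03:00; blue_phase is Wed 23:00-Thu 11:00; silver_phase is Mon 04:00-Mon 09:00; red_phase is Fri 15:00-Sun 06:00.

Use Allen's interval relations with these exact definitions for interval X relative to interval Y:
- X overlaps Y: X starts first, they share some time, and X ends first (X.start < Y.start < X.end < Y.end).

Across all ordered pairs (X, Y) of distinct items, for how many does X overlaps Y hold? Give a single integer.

4

Checking all 72 ordered pairs for relation 'overlaps'; matching pairs in alphabetical order:
(crimson_phase, green_phase): crimson_phase overlaps green_phase ✓
(green_phase, cyan_phase): green_phase overlaps cyan_phase ✓
(green_phase, teal_phase): green_phase overlaps teal_phase ✓
(violet_phase, green_phase): violet_phase overlaps green_phase ✓
Count: 4.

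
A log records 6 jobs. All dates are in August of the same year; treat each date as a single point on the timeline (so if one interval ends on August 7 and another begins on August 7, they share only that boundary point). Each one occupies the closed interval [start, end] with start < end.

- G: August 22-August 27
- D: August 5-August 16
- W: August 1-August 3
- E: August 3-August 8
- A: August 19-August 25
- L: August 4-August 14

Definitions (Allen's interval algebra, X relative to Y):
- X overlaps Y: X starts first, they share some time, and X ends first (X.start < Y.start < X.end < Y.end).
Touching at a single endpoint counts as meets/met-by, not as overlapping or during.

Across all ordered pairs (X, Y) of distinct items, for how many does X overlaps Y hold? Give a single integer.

Checking all 30 ordered pairs for relation 'overlaps'; matching pairs in alphabetical order:
(A, G): A overlaps G ✓
(E, D): E overlaps D ✓
(E, L): E overlaps L ✓
(L, D): L overlaps D ✓
Count: 4.

4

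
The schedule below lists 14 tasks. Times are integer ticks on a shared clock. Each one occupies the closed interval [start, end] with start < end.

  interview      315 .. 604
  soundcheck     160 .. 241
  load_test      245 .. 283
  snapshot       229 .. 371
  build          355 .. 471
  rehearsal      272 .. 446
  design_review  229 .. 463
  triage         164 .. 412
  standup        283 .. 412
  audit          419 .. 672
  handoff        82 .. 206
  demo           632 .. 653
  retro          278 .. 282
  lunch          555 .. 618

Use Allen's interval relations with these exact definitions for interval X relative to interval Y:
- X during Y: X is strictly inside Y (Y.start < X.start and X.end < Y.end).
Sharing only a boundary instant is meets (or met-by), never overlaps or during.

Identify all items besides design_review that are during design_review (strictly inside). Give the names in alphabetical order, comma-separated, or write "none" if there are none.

load_test, rehearsal, retro, standup

Target design_review = [229, 463].
audit [419, 672] → overlapped-by → no.
build [355, 471] → overlapped-by → no.
demo [632, 653] → after → no.
handoff [82, 206] → before → no.
interview [315, 604] → overlapped-by → no.
load_test [245, 283] → during → yes.
lunch [555, 618] → after → no.
rehearsal [272, 446] → during → yes.
retro [278, 282] → during → yes.
snapshot [229, 371] → starts → no.
soundcheck [160, 241] → overlaps → no.
standup [283, 412] → during → yes.
triage [164, 412] → overlaps → no.
Result: load_test, rehearsal, retro, standup.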